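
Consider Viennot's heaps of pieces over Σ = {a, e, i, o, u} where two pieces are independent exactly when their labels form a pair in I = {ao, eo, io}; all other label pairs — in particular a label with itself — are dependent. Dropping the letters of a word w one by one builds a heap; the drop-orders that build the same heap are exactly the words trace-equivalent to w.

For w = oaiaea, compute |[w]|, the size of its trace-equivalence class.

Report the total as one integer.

drop 0:o onto floor
drop 1:a onto floor
drop 2:i onto {1:a}
drop 3:a onto {2:i}
drop 4:e onto {3:a}
drop 5:a onto {4:e}
ground layer = {0:o, 1:a}
drop-orders for the pieces not yet dropped (sum over which currently-grounded one goes next):
  1 to go: {0} 1  {5} 1
  2 to go: {0,5} 2  {4,5} 1
  3 to go: {0,4,5} 3  {3,4,5} 1
  4 to go: {0,3,4,5} 4  {2,3,4,5} 1
  if 0:o drops first: 1 orders
  if 1:a drops first: 5 orders
heap linearizations: 6

6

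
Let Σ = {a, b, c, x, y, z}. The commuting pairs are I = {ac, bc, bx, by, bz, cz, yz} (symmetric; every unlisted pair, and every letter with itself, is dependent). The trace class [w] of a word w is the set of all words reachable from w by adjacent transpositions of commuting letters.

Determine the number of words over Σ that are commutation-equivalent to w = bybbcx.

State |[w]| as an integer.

20

#0=b has no predecessor
#1=y has no predecessor
#2=b depends on [0:b]
#3=b depends on [2:b]
#4=c depends on [1:y]
#5=x depends on [4:c]
sources: [0:b, 1:y]
N(rest) = Σ N(rest − s) over sources s of rest; N(one piece) = 1:
  size 1 → [3]=1  [5]=1
  size 2 → [2,3]=1  [3,5]=2  [4,5]=1
  size 3 → [0,2,3]=1  [1,4,5]=1  [2,3,5]=3  [3,4,5]=3
  size 4 → [0,2,3,5]=4  [1,3,4,5]=4  [2,3,4,5]=6
  first=0(b) contributes 10
  first=1(y) contributes 10
|[w]| = 20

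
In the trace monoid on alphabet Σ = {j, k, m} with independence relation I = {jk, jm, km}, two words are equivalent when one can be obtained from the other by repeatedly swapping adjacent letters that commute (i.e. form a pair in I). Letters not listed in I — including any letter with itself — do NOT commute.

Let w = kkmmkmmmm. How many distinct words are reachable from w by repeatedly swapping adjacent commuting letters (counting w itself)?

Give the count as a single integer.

84

drop 0:k onto floor
drop 1:k onto {0:k}
drop 2:m onto floor
drop 3:m onto {2:m}
drop 4:k onto {1:k}
drop 5:m onto {3:m}
drop 6:m onto {5:m}
drop 7:m onto {6:m}
drop 8:m onto {7:m}
ground layer = {0:k, 2:m}
drop-orders for the pieces not yet dropped (sum over which currently-grounded one goes next):
  1 to go: {4} 1  {8} 1
  2 to go: {1,4} 1  {4,8} 2  {7,8} 1
  3 to go: {0,1,4} 1  {1,4,8} 3  {4,7,8} 3  {6,7,8} 1
  4 to go: {0,1,4,8} 4  {1,4,7,8} 6  {4,6,7,8} 4  {5,6,7,8} 1
  5 to go: {0,1,4,7,8} 10  {1,4,6,7,8} 10  {3,5,6,7,8} 1  {4,5,6,7,8} 5
  6 to go: {0,1,4,6,7,8} 20  {1,4,5,6,7,8} 15  {2,3,5,6,7,8} 1  {3,4,5,6,7,8} 6
  7 to go: {0,1,4,5,6,7,8} 35  {1,3,4,5,6,7,8} 21  {2,3,4,5,6,7,8} 7
  if 0:k drops first: 28 orders
  if 2:m drops first: 56 orders
heap linearizations: 84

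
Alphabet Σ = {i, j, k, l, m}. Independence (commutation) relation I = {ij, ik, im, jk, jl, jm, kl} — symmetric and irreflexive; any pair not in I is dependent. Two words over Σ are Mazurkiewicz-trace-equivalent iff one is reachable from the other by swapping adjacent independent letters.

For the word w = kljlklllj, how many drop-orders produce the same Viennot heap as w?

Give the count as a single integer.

piece 0:k — minimal
piece 1:l — minimal
piece 2:j — minimal
piece 3:l rests on {1:l}
piece 4:k rests on {0:k}
piece 5:l rests on {3:l}
piece 6:l rests on {5:l}
piece 7:l rests on {6:l}
piece 8:j rests on {2:j}
minimal pieces: {0:k, 1:l, 2:j}
ways to finish when only these pieces remain (= sum over removing one remaining piece with nothing left below it):
  1 left: {4}→1  {7}→1  {8}→1
  2 left: {0,4}→1  {2,8}→1  {4,7}→2  {4,8}→2  {6,7}→1  {7,8}→2
  3 left: {0,4,7}→3  {0,4,8}→3  {2,4,8}→3  {2,7,8}→3  {4,6,7}→3  {4,7,8}→6  {5,6,7}→1  {6,7,8}→3
  4 left: {0,2,4,8}→6  {0,4,6,7}→6  {0,4,7,8}→12  {2,4,7,8}→12  {2,6,7,8}→6  {3,5,6,7}→1  {4,5,6,7}→4  {4,6,7,8}→12  {5,6,7,8}→4
  5 left: {0,2,4,7,8}→30  {0,4,5,6,7}→10  {0,4,6,7,8}→30  {1,3,5,6,7}→1  {2,4,6,7,8}→30  {2,5,6,7,8}→10  {3,4,5,6,7}→5  {3,5,6,7,8}→5  {4,5,6,7,8}→20
  6 left: {0,2,4,6,7,8}→90  {0,3,4,5,6,7}→15  {0,4,5,6,7,8}→60  {1,3,4,5,6,7}→6  {1,3,5,6,7,8}→6  {2,3,5,6,7,8}→15  {2,4,5,6,7,8}→60  {3,4,5,6,7,8}→30
  7 left: {0,1,3,4,5,6,7}→21  {0,2,4,5,6,7,8}→210  {0,3,4,5,6,7,8}→105  {1,2,3,5,6,7,8}→21  {1,3,4,5,6,7,8}→42  {2,3,4,5,6,7,8}→105
  placing 0:k first → 168 extensions
  placing 1:l first → 420 extensions
  placing 2:j first → 168 extensions
total linear extensions = 756

756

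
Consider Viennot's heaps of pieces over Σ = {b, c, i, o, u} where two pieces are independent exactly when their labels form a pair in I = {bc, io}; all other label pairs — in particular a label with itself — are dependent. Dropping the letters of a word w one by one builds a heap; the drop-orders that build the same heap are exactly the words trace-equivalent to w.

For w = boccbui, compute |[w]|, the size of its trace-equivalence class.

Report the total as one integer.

piece 0:b — minimal
piece 1:o rests on {0:b}
piece 2:c rests on {1:o}
piece 3:c rests on {2:c}
piece 4:b rests on {1:o}
piece 5:u rests on {3:c, 4:b}
piece 6:i rests on {5:u}
minimal pieces: {0:b}
ways to finish when only these pieces remain (= sum over removing one remaining piece with nothing left below it):
  1 left: {6}→1
  2 left: {5,6}→1
  3 left: {3,5,6}→1  {4,5,6}→1
  4 left: {2,3,5,6}→1  {3,4,5,6}→2
  5 left: {2,3,4,5,6}→3
  placing 0:b first → 3 extensions

3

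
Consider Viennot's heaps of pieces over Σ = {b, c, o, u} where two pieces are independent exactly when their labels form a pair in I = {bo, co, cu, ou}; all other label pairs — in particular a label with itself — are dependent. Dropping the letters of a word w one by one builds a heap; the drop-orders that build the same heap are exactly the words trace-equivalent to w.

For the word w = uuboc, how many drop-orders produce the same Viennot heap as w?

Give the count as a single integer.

#0=u has no predecessor
#1=u depends on [0:u]
#2=b depends on [1:u]
#3=o has no predecessor
#4=c depends on [2:b]
sources: [0:u, 3:o]
N(rest) = Σ N(rest − s) over sources s of rest; N(one piece) = 1:
  size 1 → [3]=1  [4]=1
  size 2 → [2,4]=1  [3,4]=2
  size 3 → [1,2,4]=1  [2,3,4]=3
  first=0(u) contributes 4
  first=3(o) contributes 1
|[w]| = 5

5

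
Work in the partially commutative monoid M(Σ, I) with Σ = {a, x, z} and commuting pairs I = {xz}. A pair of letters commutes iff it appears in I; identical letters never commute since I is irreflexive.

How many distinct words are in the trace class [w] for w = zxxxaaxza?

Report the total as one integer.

drop 0:z onto floor
drop 1:x onto floor
drop 2:x onto {1:x}
drop 3:x onto {2:x}
drop 4:a onto {0:z, 3:x}
drop 5:a onto {4:a}
drop 6:x onto {5:a}
drop 7:z onto {5:a}
drop 8:a onto {6:x, 7:z}
ground layer = {0:z, 1:x}
drop-orders for the pieces not yet dropped (sum over which currently-grounded one goes next):
  1 to go: {8} 1
  2 to go: {6,8} 1  {7,8} 1
  3 to go: {6,7,8} 2
  4 to go: {5,6,7,8} 2
  5 to go: {4,5,6,7,8} 2
  6 to go: {0,4,5,6,7,8} 2  {3,4,5,6,7,8} 2
  7 to go: {0,3,4,5,6,7,8} 4  {2,3,4,5,6,7,8} 2
  if 0:z drops first: 2 orders
  if 1:x drops first: 6 orders
heap linearizations: 8

8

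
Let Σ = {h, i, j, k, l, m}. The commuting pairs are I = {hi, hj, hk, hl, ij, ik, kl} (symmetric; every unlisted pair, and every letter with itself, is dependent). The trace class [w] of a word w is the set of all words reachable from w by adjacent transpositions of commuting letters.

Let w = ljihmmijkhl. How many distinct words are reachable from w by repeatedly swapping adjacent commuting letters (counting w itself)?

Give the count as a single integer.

0(l) covers ∅
1(j) covers 0:l
2(i) covers 0:l
3(h) covers ∅
4(m) covers 1:j, 2:i, 3:h
5(m) covers 4:m
6(i) covers 5:m
7(j) covers 5:m
8(k) covers 7:j
9(h) covers 5:m
10(l) covers 6:i, 7:j
floor of heap: 0:l, 3:h
completions by unplaced set U, small U first (add the entries for U minus each lowest piece of U):
  |U|=1: {8}:1  {9}:1  {10}:1
  |U|=2: {6,10}:1  {8,9}:2  {8,10}:2  {9,10}:2
  |U|=3: {6,8,10}:3  {6,9,10}:3  {7,8,10}:2  {8,9,10}:6
  |U|=4: {6,7,8,10}:5  {6,8,9,10}:12  {7,8,9,10}:8
  |U|=5: {6,7,8,9,10}:25
  |U|=6: {5,6,7,8,9,10}:25
  |U|=7: {4,5,6,7,8,9,10}:25
  |U|=8: {1,4,5,6,7,8,9,10}:25  {2,4,5,6,7,8,9,10}:25  {3,4,5,6,7,8,9,10}:25
  |U|=9: {1,2,4,5,6,7,8,9,10}:50  {1,3,4,5,6,7,8,9,10}:50  {2,3,4,5,6,7,8,9,10}:50
  start at 0(l): 150
  start at 3(h): 50
sum over floor = 200

200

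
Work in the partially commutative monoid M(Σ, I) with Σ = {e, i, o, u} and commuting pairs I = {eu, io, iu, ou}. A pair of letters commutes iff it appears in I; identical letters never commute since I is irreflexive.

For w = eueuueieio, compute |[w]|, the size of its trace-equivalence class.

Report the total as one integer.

240

piece 0:e — minimal
piece 1:u — minimal
piece 2:e rests on {0:e}
piece 3:u rests on {1:u}
piece 4:u rests on {3:u}
piece 5:e rests on {2:e}
piece 6:i rests on {5:e}
piece 7:e rests on {6:i}
piece 8:i rests on {7:e}
piece 9:o rests on {7:e}
minimal pieces: {0:e, 1:u}
ways to finish when only these pieces remain (= sum over removing one remaining piece with nothing left below it):
  1 left: {4}→1  {8}→1  {9}→1
  2 left: {3,4}→1  {4,8}→2  {4,9}→2  {8,9}→2
  3 left: {1,3,4}→1  {3,4,8}→3  {3,4,9}→3  {4,8,9}→6  {7,8,9}→2
  4 left: {1,3,4,8}→4  {1,3,4,9}→4  {3,4,8,9}→12  {4,7,8,9}→8  {6,7,8,9}→2
  5 left: {1,3,4,8,9}→20  {3,4,7,8,9}→20  {4,6,7,8,9}→10  {5,6,7,8,9}→2
  6 left: {1,3,4,7,8,9}→40  {2,5,6,7,8,9}→2  {3,4,6,7,8,9}→30  {4,5,6,7,8,9}→12
  7 left: {0,2,5,6,7,8,9}→2  {1,3,4,6,7,8,9}→70  {2,4,5,6,7,8,9}→14  {3,4,5,6,7,8,9}→42
  8 left: {0,2,4,5,6,7,8,9}→16  {1,3,4,5,6,7,8,9}→112  {2,3,4,5,6,7,8,9}→56
  placing 0:e first → 168 extensions
  placing 1:u first → 72 extensions
total linear extensions = 240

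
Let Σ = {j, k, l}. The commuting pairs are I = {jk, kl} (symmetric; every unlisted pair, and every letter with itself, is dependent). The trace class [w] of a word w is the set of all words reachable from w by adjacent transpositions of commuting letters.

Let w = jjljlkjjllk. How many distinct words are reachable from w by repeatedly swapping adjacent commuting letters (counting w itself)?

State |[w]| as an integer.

piece 0:j — minimal
piece 1:j rests on {0:j}
piece 2:l rests on {1:j}
piece 3:j rests on {2:l}
piece 4:l rests on {3:j}
piece 5:k — minimal
piece 6:j rests on {4:l}
piece 7:j rests on {6:j}
piece 8:l rests on {7:j}
piece 9:l rests on {8:l}
piece 10:k rests on {5:k}
minimal pieces: {0:j, 5:k}
ways to finish when only these pieces remain (= sum over removing one remaining piece with nothing left below it):
  1 left: {9}→1  {10}→1
  2 left: {5,10}→1  {8,9}→1  {9,10}→2
  3 left: {5,9,10}→3  {7,8,9}→1  {8,9,10}→3
  4 left: {5,8,9,10}→6  {6,7,8,9}→1  {7,8,9,10}→4
  5 left: {4,6,7,8,9}→1  {5,7,8,9,10}→10  {6,7,8,9,10}→5
  6 left: {3,4,6,7,8,9}→1  {4,6,7,8,9,10}→6  {5,6,7,8,9,10}→15
  7 left: {2,3,4,6,7,8,9}→1  {3,4,6,7,8,9,10}→7  {4,5,6,7,8,9,10}→21
  8 left: {1,2,3,4,6,7,8,9}→1  {2,3,4,6,7,8,9,10}→8  {3,4,5,6,7,8,9,10}→28
  9 left: {0,1,2,3,4,6,7,8,9}→1  {1,2,3,4,6,7,8,9,10}→9  {2,3,4,5,6,7,8,9,10}→36
  placing 0:j first → 45 extensions
  placing 5:k first → 10 extensions
total linear extensions = 55

55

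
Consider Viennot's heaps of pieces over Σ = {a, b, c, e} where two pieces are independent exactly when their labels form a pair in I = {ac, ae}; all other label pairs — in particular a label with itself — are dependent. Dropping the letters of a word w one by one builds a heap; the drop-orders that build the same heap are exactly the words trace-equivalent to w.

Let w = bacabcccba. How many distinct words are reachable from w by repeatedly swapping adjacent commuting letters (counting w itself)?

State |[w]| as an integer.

#0=b has no predecessor
#1=a depends on [0:b]
#2=c depends on [0:b]
#3=a depends on [1:a]
#4=b depends on [2:c, 3:a]
#5=c depends on [4:b]
#6=c depends on [5:c]
#7=c depends on [6:c]
#8=b depends on [7:c]
#9=a depends on [8:b]
sources: [0:b]
N(rest) = Σ N(rest − s) over sources s of rest; N(one piece) = 1:
  size 1 → [9]=1
  size 2 → [8,9]=1
  size 3 → [7,8,9]=1
  size 4 → [6,7,8,9]=1
  size 5 → [5,6,7,8,9]=1
  size 6 → [4,5,6,7,8,9]=1
  size 7 → [2,4,5,6,7,8,9]=1  [3,4,5,6,7,8,9]=1
  size 8 → [1,3,4,5,6,7,8,9]=1  [2,3,4,5,6,7,8,9]=2
  first=0(b) contributes 3

3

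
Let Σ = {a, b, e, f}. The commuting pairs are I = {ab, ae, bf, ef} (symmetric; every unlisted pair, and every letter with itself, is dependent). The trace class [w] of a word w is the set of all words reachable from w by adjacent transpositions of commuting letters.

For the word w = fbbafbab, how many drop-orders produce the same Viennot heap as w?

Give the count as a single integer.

70

0(f) covers ∅
1(b) covers ∅
2(b) covers 1:b
3(a) covers 0:f
4(f) covers 3:a
5(b) covers 2:b
6(a) covers 4:f
7(b) covers 5:b
floor of heap: 0:f, 1:b
completions by unplaced set U, small U first (add the entries for U minus each lowest piece of U):
  |U|=1: {6}:1  {7}:1
  |U|=2: {4,6}:1  {5,7}:1  {6,7}:2
  |U|=3: {2,5,7}:1  {3,4,6}:1  {4,6,7}:3  {5,6,7}:3
  |U|=4: {0,3,4,6}:1  {1,2,5,7}:1  {2,5,6,7}:4  {3,4,6,7}:4  {4,5,6,7}:6
  |U|=5: {0,3,4,6,7}:5  {1,2,5,6,7}:5  {2,4,5,6,7}:10  {3,4,5,6,7}:10
  |U|=6: {0,3,4,5,6,7}:15  {1,2,4,5,6,7}:15  {2,3,4,5,6,7}:20
  start at 0(f): 35
  start at 1(b): 35
sum over floor = 70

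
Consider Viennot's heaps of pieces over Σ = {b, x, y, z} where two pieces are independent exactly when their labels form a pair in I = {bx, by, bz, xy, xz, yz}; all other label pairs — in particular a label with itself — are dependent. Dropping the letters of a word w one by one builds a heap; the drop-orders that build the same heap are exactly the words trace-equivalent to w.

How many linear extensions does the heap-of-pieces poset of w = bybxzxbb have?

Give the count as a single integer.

840

#0=b has no predecessor
#1=y has no predecessor
#2=b depends on [0:b]
#3=x has no predecessor
#4=z has no predecessor
#5=x depends on [3:x]
#6=b depends on [2:b]
#7=b depends on [6:b]
sources: [0:b, 1:y, 3:x, 4:z]
N(rest) = Σ N(rest − s) over sources s of rest; N(one piece) = 1:
  size 1 → [1]=1  [4]=1  [5]=1  [7]=1
  size 2 → [1,4]=2  [1,5]=2  [1,7]=2  [3,5]=1  [4,5]=2  [4,7]=2  [5,7]=2  [6,7]=1
  size 3 → [1,3,5]=3  [1,4,5]=6  [1,4,7]=6  [1,5,7]=6  [1,6,7]=3  [2,6,7]=1  [3,4,5]=3  [3,5,7]=3  [4,5,7]=6  [4,6,7]=3  [5,6,7]=3
  size 4 → [0,2,6,7]=1  [1,2,6,7]=4  [1,3,4,5]=12  [1,3,5,7]=12  [1,4,5,7]=24  [1,4,6,7]=12  [1,5,6,7]=12  [2,4,6,7]=4  [2,5,6,7]=4  [3,4,5,7]=12  [3,5,6,7]=6  [4,5,6,7]=12
  size 5 → [0,1,2,6,7]=5  [0,2,4,6,7]=5  [0,2,5,6,7]=5  [1,2,4,6,7]=20  [1,2,5,6,7]=20  [1,3,4,5,7]=60  [1,3,5,6,7]=30  [1,4,5,6,7]=60  [2,3,5,6,7]=10  [2,4,5,6,7]=20  [3,4,5,6,7]=30
  size 6 → [0,1,2,4,6,7]=30  [0,1,2,5,6,7]=30  [0,2,3,5,6,7]=15  [0,2,4,5,6,7]=30  [1,2,3,5,6,7]=60  [1,2,4,5,6,7]=120  [1,3,4,5,6,7]=180  [2,3,4,5,6,7]=60
  first=0(b) contributes 420
  first=1(y) contributes 105
  first=3(x) contributes 210
  first=4(z) contributes 105
|[w]| = 840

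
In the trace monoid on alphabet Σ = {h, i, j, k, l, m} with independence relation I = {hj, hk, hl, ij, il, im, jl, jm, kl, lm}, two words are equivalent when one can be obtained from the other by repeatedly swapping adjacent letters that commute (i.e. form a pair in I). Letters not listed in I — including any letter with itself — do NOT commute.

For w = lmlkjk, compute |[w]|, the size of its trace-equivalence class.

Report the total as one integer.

15

piece 0:l — minimal
piece 1:m — minimal
piece 2:l rests on {0:l}
piece 3:k rests on {1:m}
piece 4:j rests on {3:k}
piece 5:k rests on {4:j}
minimal pieces: {0:l, 1:m}
ways to finish when only these pieces remain (= sum over removing one remaining piece with nothing left below it):
  1 left: {2}→1  {5}→1
  2 left: {0,2}→1  {2,5}→2  {4,5}→1
  3 left: {0,2,5}→3  {2,4,5}→3  {3,4,5}→1
  4 left: {0,2,4,5}→6  {1,3,4,5}→1  {2,3,4,5}→4
  placing 0:l first → 5 extensions
  placing 1:m first → 10 extensions
total linear extensions = 15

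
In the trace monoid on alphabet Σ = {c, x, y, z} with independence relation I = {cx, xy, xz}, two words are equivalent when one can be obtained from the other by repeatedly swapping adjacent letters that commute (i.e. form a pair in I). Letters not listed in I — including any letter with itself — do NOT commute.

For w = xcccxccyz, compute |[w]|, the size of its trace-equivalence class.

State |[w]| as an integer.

36

drop 0:x onto floor
drop 1:c onto floor
drop 2:c onto {1:c}
drop 3:c onto {2:c}
drop 4:x onto {0:x}
drop 5:c onto {3:c}
drop 6:c onto {5:c}
drop 7:y onto {6:c}
drop 8:z onto {7:y}
ground layer = {0:x, 1:c}
drop-orders for the pieces not yet dropped (sum over which currently-grounded one goes next):
  1 to go: {4} 1  {8} 1
  2 to go: {0,4} 1  {4,8} 2  {7,8} 1
  3 to go: {0,4,8} 3  {4,7,8} 3  {6,7,8} 1
  4 to go: {0,4,7,8} 6  {4,6,7,8} 4  {5,6,7,8} 1
  5 to go: {0,4,6,7,8} 10  {3,5,6,7,8} 1  {4,5,6,7,8} 5
  6 to go: {0,4,5,6,7,8} 15  {2,3,5,6,7,8} 1  {3,4,5,6,7,8} 6
  7 to go: {0,3,4,5,6,7,8} 21  {1,2,3,5,6,7,8} 1  {2,3,4,5,6,7,8} 7
  if 0:x drops first: 8 orders
  if 1:c drops first: 28 orders
heap linearizations: 36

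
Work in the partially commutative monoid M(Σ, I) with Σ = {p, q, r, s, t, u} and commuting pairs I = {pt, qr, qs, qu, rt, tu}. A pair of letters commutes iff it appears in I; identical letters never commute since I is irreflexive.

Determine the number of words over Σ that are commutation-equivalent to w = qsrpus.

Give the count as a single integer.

drop 0:q onto floor
drop 1:s onto floor
drop 2:r onto {1:s}
drop 3:p onto {0:q, 2:r}
drop 4:u onto {3:p}
drop 5:s onto {4:u}
ground layer = {0:q, 1:s}
drop-orders for the pieces not yet dropped (sum over which currently-grounded one goes next):
  1 to go: {5} 1
  2 to go: {4,5} 1
  3 to go: {3,4,5} 1
  4 to go: {0,3,4,5} 1  {2,3,4,5} 1
  if 0:q drops first: 1 orders
  if 1:s drops first: 2 orders
heap linearizations: 3

3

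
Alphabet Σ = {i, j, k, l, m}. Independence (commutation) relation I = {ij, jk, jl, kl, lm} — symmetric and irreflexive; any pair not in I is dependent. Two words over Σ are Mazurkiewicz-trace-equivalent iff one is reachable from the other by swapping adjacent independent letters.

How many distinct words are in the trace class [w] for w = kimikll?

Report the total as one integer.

3

piece 0:k — minimal
piece 1:i rests on {0:k}
piece 2:m rests on {1:i}
piece 3:i rests on {2:m}
piece 4:k rests on {3:i}
piece 5:l rests on {3:i}
piece 6:l rests on {5:l}
minimal pieces: {0:k}
ways to finish when only these pieces remain (= sum over removing one remaining piece with nothing left below it):
  1 left: {4}→1  {6}→1
  2 left: {4,6}→2  {5,6}→1
  3 left: {4,5,6}→3
  4 left: {3,4,5,6}→3
  5 left: {2,3,4,5,6}→3
  placing 0:k first → 3 extensions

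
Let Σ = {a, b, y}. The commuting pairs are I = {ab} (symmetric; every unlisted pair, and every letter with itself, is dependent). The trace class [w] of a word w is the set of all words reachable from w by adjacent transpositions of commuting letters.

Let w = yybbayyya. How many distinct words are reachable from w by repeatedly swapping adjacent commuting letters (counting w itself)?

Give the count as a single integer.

3

drop 0:y onto floor
drop 1:y onto {0:y}
drop 2:b onto {1:y}
drop 3:b onto {2:b}
drop 4:a onto {1:y}
drop 5:y onto {3:b, 4:a}
drop 6:y onto {5:y}
drop 7:y onto {6:y}
drop 8:a onto {7:y}
ground layer = {0:y}
drop-orders for the pieces not yet dropped (sum over which currently-grounded one goes next):
  1 to go: {8} 1
  2 to go: {7,8} 1
  3 to go: {6,7,8} 1
  4 to go: {5,6,7,8} 1
  5 to go: {3,5,6,7,8} 1  {4,5,6,7,8} 1
  6 to go: {2,3,5,6,7,8} 1  {3,4,5,6,7,8} 2
  7 to go: {2,3,4,5,6,7,8} 3
  if 0:y drops first: 3 orders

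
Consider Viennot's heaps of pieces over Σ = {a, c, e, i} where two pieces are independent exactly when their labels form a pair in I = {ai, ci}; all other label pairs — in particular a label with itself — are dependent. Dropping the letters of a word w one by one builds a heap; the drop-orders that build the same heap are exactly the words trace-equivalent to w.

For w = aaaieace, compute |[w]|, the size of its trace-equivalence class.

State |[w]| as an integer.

piece 0:a — minimal
piece 1:a rests on {0:a}
piece 2:a rests on {1:a}
piece 3:i — minimal
piece 4:e rests on {2:a, 3:i}
piece 5:a rests on {4:e}
piece 6:c rests on {5:a}
piece 7:e rests on {6:c}
minimal pieces: {0:a, 3:i}
ways to finish when only these pieces remain (= sum over removing one remaining piece with nothing left below it):
  1 left: {7}→1
  2 left: {6,7}→1
  3 left: {5,6,7}→1
  4 left: {4,5,6,7}→1
  5 left: {2,4,5,6,7}→1  {3,4,5,6,7}→1
  6 left: {1,2,4,5,6,7}→1  {2,3,4,5,6,7}→2
  placing 0:a first → 3 extensions
  placing 3:i first → 1 extensions
total linear extensions = 4

4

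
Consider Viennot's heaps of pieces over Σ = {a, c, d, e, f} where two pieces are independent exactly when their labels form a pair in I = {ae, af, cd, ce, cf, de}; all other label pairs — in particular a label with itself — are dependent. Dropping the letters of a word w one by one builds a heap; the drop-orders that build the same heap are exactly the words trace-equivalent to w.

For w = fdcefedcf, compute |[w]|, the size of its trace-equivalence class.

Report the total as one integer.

0(f) covers ∅
1(d) covers 0:f
2(c) covers ∅
3(e) covers 0:f
4(f) covers 1:d, 3:e
5(e) covers 4:f
6(d) covers 4:f
7(c) covers 2:c
8(f) covers 5:e, 6:d
floor of heap: 0:f, 2:c
completions by unplaced set U, small U first (add the entries for U minus each lowest piece of U):
  |U|=1: {7}:1  {8}:1
  |U|=2: {2,7}:1  {5,8}:1  {6,8}:1  {7,8}:2
  |U|=3: {2,7,8}:3  {5,6,8}:2  {5,7,8}:3  {6,7,8}:3
  |U|=4: {2,5,7,8}:6  {2,6,7,8}:6  {4,5,6,8}:2  {5,6,7,8}:8
  |U|=5: {1,4,5,6,8}:2  {2,5,6,7,8}:20  {3,4,5,6,8}:2  {4,5,6,7,8}:10
  |U|=6: {1,3,4,5,6,8}:4  {1,4,5,6,7,8}:12  {2,4,5,6,7,8}:30  {3,4,5,6,7,8}:12
  |U|=7: {0,1,3,4,5,6,8}:4  {1,2,4,5,6,7,8}:42  {1,3,4,5,6,7,8}:28  {2,3,4,5,6,7,8}:42
  start at 0(f): 112
  start at 2(c): 32
sum over floor = 144

144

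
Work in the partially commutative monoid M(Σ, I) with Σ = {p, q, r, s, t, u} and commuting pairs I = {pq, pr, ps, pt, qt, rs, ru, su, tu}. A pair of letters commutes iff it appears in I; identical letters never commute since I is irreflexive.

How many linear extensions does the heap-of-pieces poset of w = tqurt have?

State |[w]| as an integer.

7

#0=t has no predecessor
#1=q has no predecessor
#2=u depends on [1:q]
#3=r depends on [0:t, 1:q]
#4=t depends on [3:r]
sources: [0:t, 1:q]
N(rest) = Σ N(rest − s) over sources s of rest; N(one piece) = 1:
  size 1 → [2]=1  [4]=1
  size 2 → [2,4]=2  [3,4]=1
  size 3 → [0,3,4]=1  [2,3,4]=3
  first=0(t) contributes 3
  first=1(q) contributes 4
|[w]| = 7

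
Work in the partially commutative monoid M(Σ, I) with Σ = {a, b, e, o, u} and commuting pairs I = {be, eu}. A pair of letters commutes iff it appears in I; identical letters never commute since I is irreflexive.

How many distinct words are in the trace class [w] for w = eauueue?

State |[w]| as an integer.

piece 0:e — minimal
piece 1:a rests on {0:e}
piece 2:u rests on {1:a}
piece 3:u rests on {2:u}
piece 4:e rests on {1:a}
piece 5:u rests on {3:u}
piece 6:e rests on {4:e}
minimal pieces: {0:e}
ways to finish when only these pieces remain (= sum over removing one remaining piece with nothing left below it):
  1 left: {5}→1  {6}→1
  2 left: {3,5}→1  {4,6}→1  {5,6}→2
  3 left: {2,3,5}→1  {3,5,6}→3  {4,5,6}→3
  4 left: {2,3,5,6}→4  {3,4,5,6}→6
  5 left: {2,3,4,5,6}→10
  placing 0:e first → 10 extensions

10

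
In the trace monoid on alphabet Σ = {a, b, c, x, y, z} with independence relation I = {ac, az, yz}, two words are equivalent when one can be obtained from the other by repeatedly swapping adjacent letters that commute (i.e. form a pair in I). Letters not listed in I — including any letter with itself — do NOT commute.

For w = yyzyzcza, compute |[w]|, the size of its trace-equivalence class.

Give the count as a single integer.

35

#0=y has no predecessor
#1=y depends on [0:y]
#2=z has no predecessor
#3=y depends on [1:y]
#4=z depends on [2:z]
#5=c depends on [3:y, 4:z]
#6=z depends on [5:c]
#7=a depends on [3:y]
sources: [0:y, 2:z]
N(rest) = Σ N(rest − s) over sources s of rest; N(one piece) = 1:
  size 1 → [6]=1  [7]=1
  size 2 → [5,6]=1  [6,7]=2
  size 3 → [4,5,6]=1  [5,6,7]=3
  size 4 → [2,4,5,6]=1  [3,5,6,7]=3  [4,5,6,7]=4
  size 5 → [1,3,5,6,7]=3  [2,4,5,6,7]=5  [3,4,5,6,7]=7
  size 6 → [0,1,3,5,6,7]=3  [1,3,4,5,6,7]=10  [2,3,4,5,6,7]=12
  first=0(y) contributes 22
  first=2(z) contributes 13
|[w]| = 35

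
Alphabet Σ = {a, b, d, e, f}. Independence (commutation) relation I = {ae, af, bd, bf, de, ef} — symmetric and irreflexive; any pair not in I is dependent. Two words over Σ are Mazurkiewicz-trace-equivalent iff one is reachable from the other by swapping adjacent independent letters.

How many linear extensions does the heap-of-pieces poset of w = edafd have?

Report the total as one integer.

10

piece 0:e — minimal
piece 1:d — minimal
piece 2:a rests on {1:d}
piece 3:f rests on {1:d}
piece 4:d rests on {2:a, 3:f}
minimal pieces: {0:e, 1:d}
ways to finish when only these pieces remain (= sum over removing one remaining piece with nothing left below it):
  1 left: {0}→1  {4}→1
  2 left: {0,4}→2  {2,4}→1  {3,4}→1
  3 left: {0,2,4}→3  {0,3,4}→3  {2,3,4}→2
  placing 0:e first → 2 extensions
  placing 1:d first → 8 extensions
total linear extensions = 10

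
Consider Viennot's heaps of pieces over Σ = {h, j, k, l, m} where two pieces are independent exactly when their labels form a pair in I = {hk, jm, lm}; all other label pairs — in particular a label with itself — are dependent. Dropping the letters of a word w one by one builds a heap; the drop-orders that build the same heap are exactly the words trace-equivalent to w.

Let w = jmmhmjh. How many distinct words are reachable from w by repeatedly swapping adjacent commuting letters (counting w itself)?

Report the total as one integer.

6

piece 0:j — minimal
piece 1:m — minimal
piece 2:m rests on {1:m}
piece 3:h rests on {0:j, 2:m}
piece 4:m rests on {3:h}
piece 5:j rests on {3:h}
piece 6:h rests on {4:m, 5:j}
minimal pieces: {0:j, 1:m}
ways to finish when only these pieces remain (= sum over removing one remaining piece with nothing left below it):
  1 left: {6}→1
  2 left: {4,6}→1  {5,6}→1
  3 left: {4,5,6}→2
  4 left: {3,4,5,6}→2
  5 left: {0,3,4,5,6}→2  {2,3,4,5,6}→2
  placing 0:j first → 2 extensions
  placing 1:m first → 4 extensions
total linear extensions = 6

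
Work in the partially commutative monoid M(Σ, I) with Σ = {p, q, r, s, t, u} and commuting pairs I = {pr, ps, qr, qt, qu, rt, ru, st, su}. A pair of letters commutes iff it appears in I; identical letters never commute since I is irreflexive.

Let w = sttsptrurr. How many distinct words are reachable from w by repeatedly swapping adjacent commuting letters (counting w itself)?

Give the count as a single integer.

252

0(s) covers ∅
1(t) covers ∅
2(t) covers 1:t
3(s) covers 0:s
4(p) covers 2:t
5(t) covers 4:p
6(r) covers 3:s
7(u) covers 5:t
8(r) covers 6:r
9(r) covers 8:r
floor of heap: 0:s, 1:t
completions by unplaced set U, small U first (add the entries for U minus each lowest piece of U):
  |U|=1: {7}:1  {9}:1
  |U|=2: {5,7}:1  {7,9}:2  {8,9}:1
  |U|=3: {4,5,7}:1  {5,7,9}:3  {6,8,9}:1  {7,8,9}:3
  |U|=4: {2,4,5,7}:1  {3,6,8,9}:1  {4,5,7,9}:4  {5,7,8,9}:6  {6,7,8,9}:4
  |U|=5: {0,3,6,8,9}:1  {1,2,4,5,7}:1  {2,4,5,7,9}:5  {3,6,7,8,9}:5  {4,5,7,8,9}:10  {5,6,7,8,9}:10
  |U|=6: {0,3,6,7,8,9}:6  {1,2,4,5,7,9}:6  {2,4,5,7,8,9}:15  {3,5,6,7,8,9}:15  {4,5,6,7,8,9}:20
  |U|=7: {0,3,5,6,7,8,9}:21  {1,2,4,5,7,8,9}:21  {2,4,5,6,7,8,9}:35  {3,4,5,6,7,8,9}:35
  |U|=8: {0,3,4,5,6,7,8,9}:56  {1,2,4,5,6,7,8,9}:56  {2,3,4,5,6,7,8,9}:70
  start at 0(s): 126
  start at 1(t): 126
sum over floor = 252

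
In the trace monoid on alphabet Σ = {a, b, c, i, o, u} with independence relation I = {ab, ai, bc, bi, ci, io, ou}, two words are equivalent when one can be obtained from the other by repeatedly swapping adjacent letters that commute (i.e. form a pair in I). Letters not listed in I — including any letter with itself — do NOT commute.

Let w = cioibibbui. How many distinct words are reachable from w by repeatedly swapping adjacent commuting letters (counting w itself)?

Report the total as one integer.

56

piece 0:c — minimal
piece 1:i — minimal
piece 2:o rests on {0:c}
piece 3:i rests on {1:i}
piece 4:b rests on {2:o}
piece 5:i rests on {3:i}
piece 6:b rests on {4:b}
piece 7:b rests on {6:b}
piece 8:u rests on {5:i, 7:b}
piece 9:i rests on {8:u}
minimal pieces: {0:c, 1:i}
ways to finish when only these pieces remain (= sum over removing one remaining piece with nothing left below it):
  1 left: {9}→1
  2 left: {8,9}→1
  3 left: {5,8,9}→1  {7,8,9}→1
  4 left: {3,5,8,9}→1  {5,7,8,9}→2  {6,7,8,9}→1
  5 left: {1,3,5,8,9}→1  {3,5,7,8,9}→3  {4,6,7,8,9}→1  {5,6,7,8,9}→3
  6 left: {1,3,5,7,8,9}→4  {2,4,6,7,8,9}→1  {3,5,6,7,8,9}→6  {4,5,6,7,8,9}→4
  7 left: {0,2,4,6,7,8,9}→1  {1,3,5,6,7,8,9}→10  {2,4,5,6,7,8,9}→5  {3,4,5,6,7,8,9}→10
  8 left: {0,2,4,5,6,7,8,9}→6  {1,3,4,5,6,7,8,9}→20  {2,3,4,5,6,7,8,9}→15
  placing 0:c first → 35 extensions
  placing 1:i first → 21 extensions
total linear extensions = 56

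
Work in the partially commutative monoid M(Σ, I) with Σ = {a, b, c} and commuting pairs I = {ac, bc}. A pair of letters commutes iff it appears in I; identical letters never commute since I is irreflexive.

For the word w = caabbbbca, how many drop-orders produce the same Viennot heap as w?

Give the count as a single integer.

piece 0:c — minimal
piece 1:a — minimal
piece 2:a rests on {1:a}
piece 3:b rests on {2:a}
piece 4:b rests on {3:b}
piece 5:b rests on {4:b}
piece 6:b rests on {5:b}
piece 7:c rests on {0:c}
piece 8:a rests on {6:b}
minimal pieces: {0:c, 1:a}
ways to finish when only these pieces remain (= sum over removing one remaining piece with nothing left below it):
  1 left: {7}→1  {8}→1
  2 left: {0,7}→1  {6,8}→1  {7,8}→2
  3 left: {0,7,8}→3  {5,6,8}→1  {6,7,8}→3
  4 left: {0,6,7,8}→6  {4,5,6,8}→1  {5,6,7,8}→4
  5 left: {0,5,6,7,8}→10  {3,4,5,6,8}→1  {4,5,6,7,8}→5
  6 left: {0,4,5,6,7,8}→15  {2,3,4,5,6,8}→1  {3,4,5,6,7,8}→6
  7 left: {0,3,4,5,6,7,8}→21  {1,2,3,4,5,6,8}→1  {2,3,4,5,6,7,8}→7
  placing 0:c first → 8 extensions
  placing 1:a first → 28 extensions
total linear extensions = 36

36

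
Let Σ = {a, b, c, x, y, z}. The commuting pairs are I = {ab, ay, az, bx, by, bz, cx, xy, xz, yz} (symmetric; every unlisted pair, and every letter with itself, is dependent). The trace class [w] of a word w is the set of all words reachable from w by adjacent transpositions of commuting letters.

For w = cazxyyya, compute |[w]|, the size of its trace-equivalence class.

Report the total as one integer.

drop 0:c onto floor
drop 1:a onto {0:c}
drop 2:z onto {0:c}
drop 3:x onto {1:a}
drop 4:y onto {0:c}
drop 5:y onto {4:y}
drop 6:y onto {5:y}
drop 7:a onto {3:x}
ground layer = {0:c}
drop-orders for the pieces not yet dropped (sum over which currently-grounded one goes next):
  1 to go: {2} 1  {6} 1  {7} 1
  2 to go: {2,6} 2  {2,7} 2  {3,7} 1  {5,6} 1  {6,7} 2
  3 to go: {1,3,7} 1  {2,3,7} 3  {2,5,6} 3  {2,6,7} 6  {3,6,7} 3  {4,5,6} 1  {5,6,7} 3
  4 to go: {1,2,3,7} 4  {1,3,6,7} 4  {2,3,6,7} 12  {2,4,5,6} 4  {2,5,6,7} 12  {3,5,6,7} 6  {4,5,6,7} 4
  5 to go: {1,2,3,6,7} 20  {1,3,5,6,7} 10  {2,3,5,6,7} 30  {2,4,5,6,7} 20  {3,4,5,6,7} 10
  6 to go: {1,2,3,5,6,7} 60  {1,3,4,5,6,7} 20  {2,3,4,5,6,7} 60
  if 0:c drops first: 140 orders

140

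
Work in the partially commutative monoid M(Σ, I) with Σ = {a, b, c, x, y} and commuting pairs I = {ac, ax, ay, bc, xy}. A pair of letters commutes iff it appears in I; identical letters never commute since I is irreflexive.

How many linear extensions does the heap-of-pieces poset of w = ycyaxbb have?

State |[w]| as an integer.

10

piece 0:y — minimal
piece 1:c rests on {0:y}
piece 2:y rests on {1:c}
piece 3:a — minimal
piece 4:x rests on {1:c}
piece 5:b rests on {2:y, 3:a, 4:x}
piece 6:b rests on {5:b}
minimal pieces: {0:y, 3:a}
ways to finish when only these pieces remain (= sum over removing one remaining piece with nothing left below it):
  1 left: {6}→1
  2 left: {5,6}→1
  3 left: {2,5,6}→1  {3,5,6}→1  {4,5,6}→1
  4 left: {2,3,5,6}→2  {2,4,5,6}→2  {3,4,5,6}→2
  5 left: {1,2,4,5,6}→2  {2,3,4,5,6}→6
  placing 0:y first → 8 extensions
  placing 3:a first → 2 extensions
total linear extensions = 10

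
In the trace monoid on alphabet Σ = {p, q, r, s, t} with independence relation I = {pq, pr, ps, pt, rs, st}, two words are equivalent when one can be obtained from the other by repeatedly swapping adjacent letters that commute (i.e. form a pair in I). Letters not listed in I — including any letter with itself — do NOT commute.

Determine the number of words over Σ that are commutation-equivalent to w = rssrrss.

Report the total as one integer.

#0=r has no predecessor
#1=s has no predecessor
#2=s depends on [1:s]
#3=r depends on [0:r]
#4=r depends on [3:r]
#5=s depends on [2:s]
#6=s depends on [5:s]
sources: [0:r, 1:s]
N(rest) = Σ N(rest − s) over sources s of rest; N(one piece) = 1:
  size 1 → [4]=1  [6]=1
  size 2 → [3,4]=1  [4,6]=2  [5,6]=1
  size 3 → [0,3,4]=1  [2,5,6]=1  [3,4,6]=3  [4,5,6]=3
  size 4 → [0,3,4,6]=4  [1,2,5,6]=1  [2,4,5,6]=4  [3,4,5,6]=6
  size 5 → [0,3,4,5,6]=10  [1,2,4,5,6]=5  [2,3,4,5,6]=10
  first=0(r) contributes 15
  first=1(s) contributes 20
|[w]| = 35

35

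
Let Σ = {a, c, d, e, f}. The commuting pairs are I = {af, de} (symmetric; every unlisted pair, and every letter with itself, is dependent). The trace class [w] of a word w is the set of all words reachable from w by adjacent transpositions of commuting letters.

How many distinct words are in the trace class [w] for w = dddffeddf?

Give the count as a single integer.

#0=d has no predecessor
#1=d depends on [0:d]
#2=d depends on [1:d]
#3=f depends on [2:d]
#4=f depends on [3:f]
#5=e depends on [4:f]
#6=d depends on [4:f]
#7=d depends on [6:d]
#8=f depends on [5:e, 7:d]
sources: [0:d]
N(rest) = Σ N(rest − s) over sources s of rest; N(one piece) = 1:
  size 1 → [8]=1
  size 2 → [5,8]=1  [7,8]=1
  size 3 → [5,7,8]=2  [6,7,8]=1
  size 4 → [5,6,7,8]=3
  size 5 → [4,5,6,7,8]=3
  size 6 → [3,4,5,6,7,8]=3
  size 7 → [2,3,4,5,6,7,8]=3
  first=0(d) contributes 3

3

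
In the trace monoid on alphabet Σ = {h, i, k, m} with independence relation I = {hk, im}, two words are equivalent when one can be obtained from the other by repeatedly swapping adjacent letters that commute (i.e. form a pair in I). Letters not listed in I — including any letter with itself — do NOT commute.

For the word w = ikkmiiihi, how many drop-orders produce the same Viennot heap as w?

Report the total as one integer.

piece 0:i — minimal
piece 1:k rests on {0:i}
piece 2:k rests on {1:k}
piece 3:m rests on {2:k}
piece 4:i rests on {2:k}
piece 5:i rests on {4:i}
piece 6:i rests on {5:i}
piece 7:h rests on {3:m, 6:i}
piece 8:i rests on {7:h}
minimal pieces: {0:i}
ways to finish when only these pieces remain (= sum over removing one remaining piece with nothing left below it):
  1 left: {8}→1
  2 left: {7,8}→1
  3 left: {3,7,8}→1  {6,7,8}→1
  4 left: {3,6,7,8}→2  {5,6,7,8}→1
  5 left: {3,5,6,7,8}→3  {4,5,6,7,8}→1
  6 left: {3,4,5,6,7,8}→4
  7 left: {2,3,4,5,6,7,8}→4
  placing 0:i first → 4 extensions

4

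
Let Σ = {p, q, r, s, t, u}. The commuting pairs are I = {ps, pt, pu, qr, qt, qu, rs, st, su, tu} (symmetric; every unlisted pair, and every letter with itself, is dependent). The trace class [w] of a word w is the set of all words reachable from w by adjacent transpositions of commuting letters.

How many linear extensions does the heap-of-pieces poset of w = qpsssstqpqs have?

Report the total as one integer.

drop 0:q onto floor
drop 1:p onto {0:q}
drop 2:s onto {0:q}
drop 3:s onto {2:s}
drop 4:s onto {3:s}
drop 5:s onto {4:s}
drop 6:t onto floor
drop 7:q onto {1:p, 5:s}
drop 8:p onto {7:q}
drop 9:q onto {8:p}
drop 10:s onto {9:q}
ground layer = {0:q, 6:t}
drop-orders for the pieces not yet dropped (sum over which currently-grounded one goes next):
  1 to go: {6} 1  {10} 1
  2 to go: {6,10} 2  {9,10} 1
  3 to go: {6,9,10} 3  {8,9,10} 1
  4 to go: {6,8,9,10} 4  {7,8,9,10} 1
  5 to go: {1,7,8,9,10} 1  {5,7,8,9,10} 1  {6,7,8,9,10} 5
  6 to go: {1,5,7,8,9,10} 2  {1,6,7,8,9,10} 6  {4,5,7,8,9,10} 1  {5,6,7,8,9,10} 6
  7 to go: {1,4,5,7,8,9,10} 3  {1,5,6,7,8,9,10} 14  {3,4,5,7,8,9,10} 1  {4,5,6,7,8,9,10} 7
  8 to go: {1,3,4,5,7,8,9,10} 4  {1,4,5,6,7,8,9,10} 24  {2,3,4,5,7,8,9,10} 1  {3,4,5,6,7,8,9,10} 8
  9 to go: {1,2,3,4,5,7,8,9,10} 5  {1,3,4,5,6,7,8,9,10} 36  {2,3,4,5,6,7,8,9,10} 9
  if 0:q drops first: 50 orders
  if 6:t drops first: 5 orders
heap linearizations: 55

55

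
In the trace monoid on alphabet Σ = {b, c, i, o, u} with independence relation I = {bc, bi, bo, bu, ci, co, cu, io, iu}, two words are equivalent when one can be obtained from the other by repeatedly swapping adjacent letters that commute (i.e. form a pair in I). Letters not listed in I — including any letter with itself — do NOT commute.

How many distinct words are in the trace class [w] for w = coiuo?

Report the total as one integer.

20

0(c) covers ∅
1(o) covers ∅
2(i) covers ∅
3(u) covers 1:o
4(o) covers 3:u
floor of heap: 0:c, 1:o, 2:i
completions by unplaced set U, small U first (add the entries for U minus each lowest piece of U):
  |U|=1: {0}:1  {2}:1  {4}:1
  |U|=2: {0,2}:2  {0,4}:2  {2,4}:2  {3,4}:1
  |U|=3: {0,2,4}:6  {0,3,4}:3  {1,3,4}:1  {2,3,4}:3
  start at 0(c): 4
  start at 1(o): 12
  start at 2(i): 4
sum over floor = 20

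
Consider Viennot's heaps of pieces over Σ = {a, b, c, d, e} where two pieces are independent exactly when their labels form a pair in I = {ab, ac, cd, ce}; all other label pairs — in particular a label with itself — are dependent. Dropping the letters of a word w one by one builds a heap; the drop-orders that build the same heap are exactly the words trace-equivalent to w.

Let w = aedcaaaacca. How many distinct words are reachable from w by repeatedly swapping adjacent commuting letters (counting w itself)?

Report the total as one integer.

165

piece 0:a — minimal
piece 1:e rests on {0:a}
piece 2:d rests on {1:e}
piece 3:c — minimal
piece 4:a rests on {2:d}
piece 5:a rests on {4:a}
piece 6:a rests on {5:a}
piece 7:a rests on {6:a}
piece 8:c rests on {3:c}
piece 9:c rests on {8:c}
piece 10:a rests on {7:a}
minimal pieces: {0:a, 3:c}
ways to finish when only these pieces remain (= sum over removing one remaining piece with nothing left below it):
  1 left: {9}→1  {10}→1
  2 left: {7,10}→1  {8,9}→1  {9,10}→2
  3 left: {3,8,9}→1  {6,7,10}→1  {7,9,10}→3  {8,9,10}→3
  4 left: {3,8,9,10}→4  {5,6,7,10}→1  {6,7,9,10}→4  {7,8,9,10}→6
  5 left: {3,7,8,9,10}→10  {4,5,6,7,10}→1  {5,6,7,9,10}→5  {6,7,8,9,10}→10
  6 left: {2,4,5,6,7,10}→1  {3,6,7,8,9,10}→20  {4,5,6,7,9,10}→6  {5,6,7,8,9,10}→15
  7 left: {1,2,4,5,6,7,10}→1  {2,4,5,6,7,9,10}→7  {3,5,6,7,8,9,10}→35  {4,5,6,7,8,9,10}→21
  8 left: {0,1,2,4,5,6,7,10}→1  {1,2,4,5,6,7,9,10}→8  {2,4,5,6,7,8,9,10}→28  {3,4,5,6,7,8,9,10}→56
  9 left: {0,1,2,4,5,6,7,9,10}→9  {1,2,4,5,6,7,8,9,10}→36  {2,3,4,5,6,7,8,9,10}→84
  placing 0:a first → 120 extensions
  placing 3:c first → 45 extensions
total linear extensions = 165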